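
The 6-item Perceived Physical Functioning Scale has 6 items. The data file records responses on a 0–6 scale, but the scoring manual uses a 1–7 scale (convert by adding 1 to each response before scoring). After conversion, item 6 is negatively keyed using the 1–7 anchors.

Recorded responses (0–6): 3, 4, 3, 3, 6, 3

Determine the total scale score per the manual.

28

Convert to 1–7: 4, 5, 4, 4, 7, 4
Reverse-coded (on a 1–7 scale, reversed = 8 − raw):
  item 6: 8 − 4 = 4
Scored: 4, 5, 4, 4, 7, 4
Total = 28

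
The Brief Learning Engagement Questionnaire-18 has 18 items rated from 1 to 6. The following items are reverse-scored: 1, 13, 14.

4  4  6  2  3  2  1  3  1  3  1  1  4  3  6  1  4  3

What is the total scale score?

Reversing items 1, 13 and 14 with 7 − raw:
Total = (7−4) + 4 + 6 + 2 + 3 + 2 + 1 + 3 + 1 + 3 + 1 + 1 + (7−4) + (7−3) + 6 + 1 + 4 + 3
      = 3 + 4 + 6 + 2 + 3 + 2 + 1 + 3 + 1 + 3 + 1 + 1 + 3 + 4 + 6 + 1 + 4 + 3 = 51

51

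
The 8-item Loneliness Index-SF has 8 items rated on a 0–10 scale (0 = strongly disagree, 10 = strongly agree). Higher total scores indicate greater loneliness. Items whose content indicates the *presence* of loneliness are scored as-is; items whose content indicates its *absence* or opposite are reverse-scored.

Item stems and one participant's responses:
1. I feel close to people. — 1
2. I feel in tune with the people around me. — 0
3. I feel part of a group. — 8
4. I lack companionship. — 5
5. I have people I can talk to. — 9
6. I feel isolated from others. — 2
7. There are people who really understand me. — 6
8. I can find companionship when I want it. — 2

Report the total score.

Items 1, 2, 3, 5, 7, 8 describe the absence/opposite of loneliness → reverse-score.
on a 0–10 scale, reversed = 10 − raw.
  item 1: 10 − 1 = 9
  item 2: 10 − 0 = 10
  item 3: 10 − 8 = 2
  item 4: 5
  item 5: 10 − 9 = 1
  item 6: 2
  item 7: 10 − 6 = 4
  item 8: 10 − 2 = 8
Total = 9 + 10 + 2 + 5 + 1 + 2 + 4 + 8 = 41

41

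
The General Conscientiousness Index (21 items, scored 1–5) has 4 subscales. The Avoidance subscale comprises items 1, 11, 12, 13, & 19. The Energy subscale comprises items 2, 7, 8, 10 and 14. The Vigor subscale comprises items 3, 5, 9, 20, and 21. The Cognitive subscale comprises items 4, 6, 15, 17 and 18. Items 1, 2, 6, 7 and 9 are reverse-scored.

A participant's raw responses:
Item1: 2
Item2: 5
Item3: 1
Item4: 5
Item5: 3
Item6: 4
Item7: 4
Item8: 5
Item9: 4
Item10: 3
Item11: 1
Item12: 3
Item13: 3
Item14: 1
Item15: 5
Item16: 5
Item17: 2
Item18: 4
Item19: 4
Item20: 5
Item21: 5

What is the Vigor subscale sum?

Vigor items: 3, 5, 9, 20, 21.
Of these, item 9 is reverse-scored; on a 1–5 scale, reversed = 6 − raw.
  item 3: 1
  item 5: 3
  item 9: 6 − 4 = 2
  item 20: 5
  item 21: 5
Sum = 1 + 3 + 2 + 5 + 5 = 16

16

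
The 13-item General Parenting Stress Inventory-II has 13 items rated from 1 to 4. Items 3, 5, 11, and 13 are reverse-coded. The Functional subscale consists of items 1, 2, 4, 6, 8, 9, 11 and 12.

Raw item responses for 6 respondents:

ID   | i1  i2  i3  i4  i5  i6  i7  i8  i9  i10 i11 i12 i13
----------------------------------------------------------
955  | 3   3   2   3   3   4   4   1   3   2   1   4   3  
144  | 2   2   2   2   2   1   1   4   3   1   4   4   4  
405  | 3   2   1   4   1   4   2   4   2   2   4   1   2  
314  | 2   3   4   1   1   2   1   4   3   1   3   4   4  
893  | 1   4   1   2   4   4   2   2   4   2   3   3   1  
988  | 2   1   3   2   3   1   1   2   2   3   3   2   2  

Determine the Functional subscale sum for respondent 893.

22

Respondent 893 raw: 1, 4, 1, 2, 4, 4, 2, 2, 4, 2, 3, 3, 1.
Functional items: 1, 2, 4, 6, 8, 9, 11, 12.
Reverse-coded (reverse-coded value = 5 − response):
  item 1: 1
  item 2: 4
  item 4: 2
  item 6: 4
  item 8: 2
  item 9: 4
  item 11: 5 − 3 = 2
  item 12: 3
Sum = 1 + 4 + 2 + 4 + 2 + 4 + 2 + 3 = 22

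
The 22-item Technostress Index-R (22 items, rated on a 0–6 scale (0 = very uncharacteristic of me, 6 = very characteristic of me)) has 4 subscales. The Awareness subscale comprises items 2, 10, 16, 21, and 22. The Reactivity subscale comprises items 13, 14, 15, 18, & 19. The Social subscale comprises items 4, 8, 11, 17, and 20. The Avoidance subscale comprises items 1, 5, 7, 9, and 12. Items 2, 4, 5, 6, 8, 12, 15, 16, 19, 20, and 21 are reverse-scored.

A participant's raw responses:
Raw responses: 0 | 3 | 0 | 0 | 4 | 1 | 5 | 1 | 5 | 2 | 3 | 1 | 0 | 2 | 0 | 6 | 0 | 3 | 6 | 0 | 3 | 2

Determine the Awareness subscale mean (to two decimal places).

Awareness items: 2, 10, 16, 21, 22.
Of these, items 2, 16, & 21 are reverse-scored; reversed = (0+6) − raw = 6 − raw.
  item 2: 6 − 3 = 3
  item 10: 2
  item 16: 6 − 6 = 0
  item 21: 6 − 3 = 3
  item 22: 2
Sum = 3 + 2 + 0 + 3 + 2 = 10
Mean = 10 / 5 = 2.00

2.00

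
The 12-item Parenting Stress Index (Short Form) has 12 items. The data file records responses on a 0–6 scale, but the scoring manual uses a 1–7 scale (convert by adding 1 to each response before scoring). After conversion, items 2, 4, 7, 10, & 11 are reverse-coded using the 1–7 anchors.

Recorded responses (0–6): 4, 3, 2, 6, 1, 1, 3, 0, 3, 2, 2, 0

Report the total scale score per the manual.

37

Convert to 1–7: 5, 4, 3, 7, 2, 2, 4, 1, 4, 3, 3, 1
Reverse-coded (reverse-coded value = 8 − response):
  item 2: 8 − 4 = 4
  item 4: 8 − 7 = 1
  item 7: 8 − 4 = 4
  item 10: 8 − 3 = 5
  item 11: 8 − 3 = 5
Scored: 5, 4, 3, 1, 2, 2, 4, 1, 4, 5, 5, 1
Total = 37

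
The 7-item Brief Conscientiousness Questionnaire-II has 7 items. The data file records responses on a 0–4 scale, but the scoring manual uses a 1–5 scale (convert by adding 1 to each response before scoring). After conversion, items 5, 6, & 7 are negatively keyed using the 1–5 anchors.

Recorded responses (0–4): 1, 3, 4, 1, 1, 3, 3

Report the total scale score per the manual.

21

Convert to 1–5: 2, 4, 5, 2, 2, 4, 4
Reverse-coded (on a 1–5 scale, reversed = 6 − raw):
  item 5: 6 − 2 = 4
  item 6: 6 − 4 = 2
  item 7: 6 − 4 = 2
Scored: 2, 4, 5, 2, 4, 2, 2
Total = 21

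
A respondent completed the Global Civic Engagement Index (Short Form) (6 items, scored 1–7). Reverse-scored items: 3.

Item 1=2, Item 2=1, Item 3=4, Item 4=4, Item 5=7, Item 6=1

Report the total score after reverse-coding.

19

Raw sum = 19. Reverse-scored items: 3; their raw sum = 4.
Each reversal replaces raw with 8 − raw, changing the total by 8 − 2·raw per item.
Total = 19 + 1·8 − 2·4 = 19 + 8 − 8 = 19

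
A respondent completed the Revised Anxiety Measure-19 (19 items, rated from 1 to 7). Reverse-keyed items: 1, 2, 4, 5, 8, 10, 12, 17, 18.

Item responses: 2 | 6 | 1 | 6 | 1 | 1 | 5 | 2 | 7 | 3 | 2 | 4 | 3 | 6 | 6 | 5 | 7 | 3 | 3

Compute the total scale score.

77

Reversing items 1, 2, 4, 5, 8, 10, 12, 17 and 18 with 8 − raw:
Total = (8−2) + (8−6) + 1 + (8−6) + (8−1) + 1 + 5 + (8−2) + 7 + (8−3) + 2 + (8−4) + 3 + 6 + 6 + 5 + (8−7) + (8−3) + 3
      = 6 + 2 + 1 + 2 + 7 + 1 + 5 + 6 + 7 + 5 + 2 + 4 + 3 + 6 + 6 + 5 + 1 + 5 + 3 = 77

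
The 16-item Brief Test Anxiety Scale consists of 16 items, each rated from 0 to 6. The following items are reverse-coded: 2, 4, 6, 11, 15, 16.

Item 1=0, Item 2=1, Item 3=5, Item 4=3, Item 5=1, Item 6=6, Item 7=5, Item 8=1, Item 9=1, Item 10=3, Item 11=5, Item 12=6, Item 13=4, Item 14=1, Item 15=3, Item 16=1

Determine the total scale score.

44

Apply reverse scoring (on a 0–6 scale, reversed = 6 − raw):
  item 2: 6 − 1 = 5
  item 4: 6 − 3 = 3
  item 6: 6 − 6 = 0
  item 11: 6 − 5 = 1
  item 15: 6 − 3 = 3
  item 16: 6 − 1 = 5
Scored responses: 0, 5, 5, 3, 1, 0, 5, 1, 1, 3, 1, 6, 4, 1, 3, 5
Total = 0 + 5 + 5 + 3 + 1 + 0 + 5 + 1 + 1 + 3 + 1 + 6 + 4 + 1 + 3 + 5 = 44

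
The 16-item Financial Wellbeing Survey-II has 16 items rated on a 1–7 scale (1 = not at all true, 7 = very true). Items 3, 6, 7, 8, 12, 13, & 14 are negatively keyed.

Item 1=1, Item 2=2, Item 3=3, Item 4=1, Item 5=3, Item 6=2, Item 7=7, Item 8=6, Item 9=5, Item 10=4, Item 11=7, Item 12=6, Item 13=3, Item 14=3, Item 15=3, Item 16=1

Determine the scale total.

53

Reversing items 3, 6, 7, 8, 12, 13, & 14 with 8 − raw:
Total = 1 + 2 + (8−3) + 1 + 3 + (8−2) + (8−7) + (8−6) + 5 + 4 + 7 + (8−6) + (8−3) + (8−3) + 3 + 1
      = 1 + 2 + 5 + 1 + 3 + 6 + 1 + 2 + 5 + 4 + 7 + 2 + 5 + 5 + 3 + 1 = 53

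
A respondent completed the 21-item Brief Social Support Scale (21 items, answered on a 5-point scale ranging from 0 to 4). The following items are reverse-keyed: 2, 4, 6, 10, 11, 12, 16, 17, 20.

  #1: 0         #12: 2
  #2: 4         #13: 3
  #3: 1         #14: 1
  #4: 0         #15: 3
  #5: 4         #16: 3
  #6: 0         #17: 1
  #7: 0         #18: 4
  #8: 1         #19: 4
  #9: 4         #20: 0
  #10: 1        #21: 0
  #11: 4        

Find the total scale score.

Reverse-keyed items use 4 − raw:
  item 2: 4 − 4 = 0
  item 4: 4 − 0 = 4
  item 6: 4 − 0 = 4
  item 10: 4 − 1 = 3
  item 11: 4 − 4 = 0
  item 12: 4 − 2 = 2
  item 16: 4 − 3 = 1
  item 17: 4 − 1 = 3
  item 20: 4 − 0 = 4
After reverse-coding: 0, 0, 1, 4, 4, 4, 0, 1, 4, 3, 0, 2, 3, 1, 3, 1, 3, 4, 4, 4, 0
Total = 0 + 0 + 1 + 4 + 4 + 4 + 0 + 1 + 4 + 3 + 0 + 2 + 3 + 1 + 3 + 1 + 3 + 4 + 4 + 4 + 0 = 46

46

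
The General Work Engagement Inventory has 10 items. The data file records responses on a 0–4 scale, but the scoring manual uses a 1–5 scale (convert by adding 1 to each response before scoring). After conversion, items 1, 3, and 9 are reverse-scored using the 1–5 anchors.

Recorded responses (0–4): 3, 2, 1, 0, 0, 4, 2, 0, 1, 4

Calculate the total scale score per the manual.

29

Convert to 1–5: 4, 3, 2, 1, 1, 5, 3, 1, 2, 5
Reverse-coded (reverse-coded value = 6 − response):
  item 1: 6 − 4 = 2
  item 3: 6 − 2 = 4
  item 9: 6 − 2 = 4
Scored: 2, 3, 4, 1, 1, 5, 3, 1, 4, 5
Total = 29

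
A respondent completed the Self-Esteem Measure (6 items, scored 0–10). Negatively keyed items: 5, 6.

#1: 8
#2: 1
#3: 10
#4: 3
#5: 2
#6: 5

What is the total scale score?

Raw sum = 29. Negatively keyed items: 5, 6; their raw sum = 7.
Each reversal replaces raw with 10 − raw, changing the total by 10 − 2·raw per item.
Total = 29 + 2·10 − 2·7 = 29 + 20 − 14 = 35

35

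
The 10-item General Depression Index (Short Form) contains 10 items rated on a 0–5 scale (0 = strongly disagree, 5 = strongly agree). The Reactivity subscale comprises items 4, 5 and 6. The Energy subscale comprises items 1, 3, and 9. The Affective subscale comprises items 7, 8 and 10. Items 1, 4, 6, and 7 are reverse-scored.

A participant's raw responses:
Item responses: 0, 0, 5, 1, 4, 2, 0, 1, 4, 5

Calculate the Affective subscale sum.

Affective items: 7, 8, 10.
Of these, item 7 is reverse-scored; reverse-coded value = 5 − response.
  item 7: 5 − 0 = 5
  item 8: 1
  item 10: 5
Sum = 5 + 1 + 5 = 11

11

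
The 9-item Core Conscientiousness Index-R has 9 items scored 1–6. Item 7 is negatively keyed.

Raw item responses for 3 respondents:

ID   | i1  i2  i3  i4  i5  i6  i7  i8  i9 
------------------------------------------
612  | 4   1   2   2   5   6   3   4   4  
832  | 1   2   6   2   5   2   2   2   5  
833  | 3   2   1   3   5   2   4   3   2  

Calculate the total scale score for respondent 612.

Respondent 612 raw: 4, 1, 2, 2, 5, 6, 3, 4, 4.
Reverse-coded (reversed = (1+6) − raw = 7 − raw):
  item 1: 4
  item 2: 1
  item 3: 2
  item 4: 2
  item 5: 5
  item 6: 6
  item 7: 7 − 3 = 4
  item 8: 4
  item 9: 4
Sum = 4 + 1 + 2 + 2 + 5 + 6 + 4 + 4 + 4 = 32

32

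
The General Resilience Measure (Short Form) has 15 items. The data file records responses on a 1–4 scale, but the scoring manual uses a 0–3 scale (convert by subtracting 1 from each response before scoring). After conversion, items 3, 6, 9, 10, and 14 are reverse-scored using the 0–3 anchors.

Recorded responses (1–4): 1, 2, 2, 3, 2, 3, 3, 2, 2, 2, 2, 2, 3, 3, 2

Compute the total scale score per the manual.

Convert to 0–3: 0, 1, 1, 2, 1, 2, 2, 1, 1, 1, 1, 1, 2, 2, 1
Reverse-coded (reversed = (0+3) − raw = 3 − raw):
  item 3: 3 − 1 = 2
  item 6: 3 − 2 = 1
  item 9: 3 − 1 = 2
  item 10: 3 − 1 = 2
  item 14: 3 − 2 = 1
Scored: 0, 1, 2, 2, 1, 1, 2, 1, 2, 2, 1, 1, 2, 1, 1
Total = 20

20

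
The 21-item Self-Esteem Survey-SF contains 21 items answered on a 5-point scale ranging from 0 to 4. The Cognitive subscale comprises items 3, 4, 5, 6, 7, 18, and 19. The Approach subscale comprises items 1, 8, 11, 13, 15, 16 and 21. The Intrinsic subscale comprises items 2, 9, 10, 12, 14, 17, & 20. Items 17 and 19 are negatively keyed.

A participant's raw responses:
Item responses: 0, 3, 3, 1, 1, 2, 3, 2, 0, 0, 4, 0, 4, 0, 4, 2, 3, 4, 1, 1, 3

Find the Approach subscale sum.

Approach items: 1, 8, 11, 13, 15, 16, 21.
  item 1: 0
  item 8: 2
  item 11: 4
  item 13: 4
  item 15: 4
  item 16: 2
  item 21: 3
Sum = 0 + 2 + 4 + 4 + 4 + 2 + 3 = 19

19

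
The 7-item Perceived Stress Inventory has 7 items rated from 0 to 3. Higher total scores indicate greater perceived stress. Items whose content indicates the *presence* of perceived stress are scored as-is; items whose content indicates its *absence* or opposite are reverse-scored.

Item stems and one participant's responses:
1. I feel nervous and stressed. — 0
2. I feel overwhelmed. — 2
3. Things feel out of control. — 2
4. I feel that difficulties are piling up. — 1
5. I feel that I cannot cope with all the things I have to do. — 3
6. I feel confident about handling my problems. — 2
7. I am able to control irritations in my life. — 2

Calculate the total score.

10

Items 6, 7 describe the absence/opposite of perceived stress → reverse-score.
reverse-coded value = 3 − response.
  item 1: 0
  item 2: 2
  item 3: 2
  item 4: 1
  item 5: 3
  item 6: 3 − 2 = 1
  item 7: 3 − 2 = 1
Total = 0 + 2 + 2 + 1 + 3 + 1 + 1 = 10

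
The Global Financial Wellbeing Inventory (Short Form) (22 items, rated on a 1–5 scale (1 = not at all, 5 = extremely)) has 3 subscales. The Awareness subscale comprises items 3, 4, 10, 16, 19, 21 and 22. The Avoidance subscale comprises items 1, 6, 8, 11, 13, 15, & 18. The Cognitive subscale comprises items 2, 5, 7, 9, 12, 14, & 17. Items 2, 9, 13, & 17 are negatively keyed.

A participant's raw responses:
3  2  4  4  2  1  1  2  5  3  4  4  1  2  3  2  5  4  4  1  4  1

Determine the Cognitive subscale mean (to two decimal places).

Cognitive items: 2, 5, 7, 9, 12, 14, 17.
Of these, items 2, 9, and 17 are negatively keyed; on a 1–5 scale, reversed = 6 − raw.
  item 2: 6 − 2 = 4
  item 5: 2
  item 7: 1
  item 9: 6 − 5 = 1
  item 12: 4
  item 14: 2
  item 17: 6 − 5 = 1
Sum = 4 + 2 + 1 + 1 + 4 + 2 + 1 = 15
Mean = 15 / 7 = 2.14

2.14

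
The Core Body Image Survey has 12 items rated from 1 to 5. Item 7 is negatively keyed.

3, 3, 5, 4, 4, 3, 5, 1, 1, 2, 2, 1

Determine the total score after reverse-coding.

Raw sum = 34. Negatively keyed items: 7; their raw sum = 5.
Each reversal replaces raw with 6 − raw, changing the total by 6 − 2·raw per item.
Total = 34 + 1·6 − 2·5 = 34 + 6 − 10 = 30

30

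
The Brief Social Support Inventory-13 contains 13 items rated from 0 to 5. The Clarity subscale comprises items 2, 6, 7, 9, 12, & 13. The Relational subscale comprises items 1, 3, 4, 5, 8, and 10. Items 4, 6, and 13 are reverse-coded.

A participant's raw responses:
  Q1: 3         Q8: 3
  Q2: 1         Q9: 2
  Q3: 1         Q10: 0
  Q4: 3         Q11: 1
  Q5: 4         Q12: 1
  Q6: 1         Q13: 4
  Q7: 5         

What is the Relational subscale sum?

13

Relational items: 1, 3, 4, 5, 8, 10.
Of these, item 4 is reverse-coded; on a 0–5 scale, reversed = 5 − raw.
  item 1: 3
  item 3: 1
  item 4: 5 − 3 = 2
  item 5: 4
  item 8: 3
  item 10: 0
Sum = 3 + 1 + 2 + 4 + 3 + 0 = 13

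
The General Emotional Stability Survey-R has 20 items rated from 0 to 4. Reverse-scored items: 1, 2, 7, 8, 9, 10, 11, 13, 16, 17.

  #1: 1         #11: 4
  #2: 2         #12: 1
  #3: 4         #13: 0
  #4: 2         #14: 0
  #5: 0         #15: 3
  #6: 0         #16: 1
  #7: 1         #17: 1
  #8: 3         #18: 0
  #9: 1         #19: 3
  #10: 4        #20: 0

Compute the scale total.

Reversing items 1, 2, 7, 8, 9, 10, 11, 13, 16 and 17 with 4 − raw:
Total = (4−1) + (4−2) + 4 + 2 + 0 + 0 + (4−1) + (4−3) + (4−1) + (4−4) + (4−4) + 1 + (4−0) + 0 + 3 + (4−1) + (4−1) + 0 + 3 + 0
      = 3 + 2 + 4 + 2 + 0 + 0 + 3 + 1 + 3 + 0 + 0 + 1 + 4 + 0 + 3 + 3 + 3 + 0 + 3 + 0 = 35

35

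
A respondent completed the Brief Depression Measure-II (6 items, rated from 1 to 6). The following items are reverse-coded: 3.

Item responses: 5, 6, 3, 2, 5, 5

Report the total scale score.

Reverse-coded items use 7 − raw:
  item 3: 7 − 3 = 4
Scored responses: 5, 6, 4, 2, 5, 5
Total = 5 + 6 + 4 + 2 + 5 + 5 = 27

27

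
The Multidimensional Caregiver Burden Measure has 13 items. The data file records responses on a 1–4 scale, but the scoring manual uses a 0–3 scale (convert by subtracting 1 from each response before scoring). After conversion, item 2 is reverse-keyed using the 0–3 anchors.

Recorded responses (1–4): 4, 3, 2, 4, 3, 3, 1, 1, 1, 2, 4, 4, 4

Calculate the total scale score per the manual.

22

Convert to 0–3: 3, 2, 1, 3, 2, 2, 0, 0, 0, 1, 3, 3, 3
Reverse-coded (on a 0–3 scale, reversed = 3 − raw):
  item 2: 3 − 2 = 1
Scored: 3, 1, 1, 3, 2, 2, 0, 0, 0, 1, 3, 3, 3
Total = 22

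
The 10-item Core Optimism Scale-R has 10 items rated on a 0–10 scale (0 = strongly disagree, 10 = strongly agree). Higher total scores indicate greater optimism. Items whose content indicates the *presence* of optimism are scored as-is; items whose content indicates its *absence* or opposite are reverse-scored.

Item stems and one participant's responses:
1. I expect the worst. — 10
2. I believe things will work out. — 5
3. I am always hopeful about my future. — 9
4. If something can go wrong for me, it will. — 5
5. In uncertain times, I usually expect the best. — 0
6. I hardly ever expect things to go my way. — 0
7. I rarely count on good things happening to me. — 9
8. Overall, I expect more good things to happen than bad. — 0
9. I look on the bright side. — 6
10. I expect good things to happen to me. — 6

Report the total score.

Items 1, 4, 6, 7 describe the absence/opposite of optimism → reverse-score.
reversed = (0+10) − raw = 10 − raw.
  item 1: 10 − 10 = 0
  item 2: 5
  item 3: 9
  item 4: 10 − 5 = 5
  item 5: 0
  item 6: 10 − 0 = 10
  item 7: 10 − 9 = 1
  item 8: 0
  item 9: 6
  item 10: 6
Total = 0 + 5 + 9 + 5 + 0 + 10 + 1 + 0 + 6 + 6 = 42

42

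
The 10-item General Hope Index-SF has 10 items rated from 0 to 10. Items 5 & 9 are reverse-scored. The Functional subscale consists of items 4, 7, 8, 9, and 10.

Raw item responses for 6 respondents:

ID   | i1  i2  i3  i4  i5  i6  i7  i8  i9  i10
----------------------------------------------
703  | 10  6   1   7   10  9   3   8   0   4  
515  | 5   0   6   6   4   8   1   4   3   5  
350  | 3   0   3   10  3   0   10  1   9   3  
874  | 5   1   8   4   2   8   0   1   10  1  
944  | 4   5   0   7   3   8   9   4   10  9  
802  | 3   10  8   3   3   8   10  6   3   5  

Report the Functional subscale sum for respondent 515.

23

Respondent 515 raw: 5, 0, 6, 6, 4, 8, 1, 4, 3, 5.
Functional items: 4, 7, 8, 9, 10.
Reverse-coded (reverse-coded value = 10 − response):
  item 4: 6
  item 7: 1
  item 8: 4
  item 9: 10 − 3 = 7
  item 10: 5
Sum = 6 + 1 + 4 + 7 + 5 = 23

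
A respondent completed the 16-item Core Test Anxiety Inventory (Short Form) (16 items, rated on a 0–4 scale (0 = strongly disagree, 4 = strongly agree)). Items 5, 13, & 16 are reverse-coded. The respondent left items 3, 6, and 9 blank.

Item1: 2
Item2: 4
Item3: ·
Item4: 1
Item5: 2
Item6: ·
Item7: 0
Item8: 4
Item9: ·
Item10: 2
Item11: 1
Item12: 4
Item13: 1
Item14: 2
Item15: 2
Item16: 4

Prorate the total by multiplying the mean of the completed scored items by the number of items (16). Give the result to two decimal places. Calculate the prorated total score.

33.23

Reverse-coded (reverse-coded value = 4 − response):
  item 5: 4 − 2 = 2
  item 13: 4 − 1 = 3
  item 16: 4 − 4 = 0
Completed scored items (13 of 16): 2, 4, 1, 2, 0, 4, 2, 1, 4, 3, 2, 2, 0; sum = 27.
Person mean = 27 / 13 ≈ 2.0769
Prorated total = (27 / 13) × 16 = 33.23 (to 2 dp)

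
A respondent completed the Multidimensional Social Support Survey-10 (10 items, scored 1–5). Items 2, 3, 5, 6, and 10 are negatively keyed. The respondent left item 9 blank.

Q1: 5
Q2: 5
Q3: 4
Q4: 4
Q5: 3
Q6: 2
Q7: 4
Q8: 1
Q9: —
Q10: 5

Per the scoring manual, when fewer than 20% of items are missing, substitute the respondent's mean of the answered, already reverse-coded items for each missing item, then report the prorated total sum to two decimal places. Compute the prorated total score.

Reverse-coded (reversed = (1+5) − raw = 6 − raw):
  item 2: 6 − 5 = 1
  item 3: 6 − 4 = 2
  item 5: 6 − 3 = 3
  item 6: 6 − 2 = 4
  item 10: 6 − 5 = 1
Completed scored items (9 of 10): 5, 1, 2, 4, 3, 4, 4, 1, 1; sum = 25.
Person mean = 25 / 9 ≈ 2.7778
Prorated total = (25 / 9) × 10 = 27.78 (to 2 dp)

27.78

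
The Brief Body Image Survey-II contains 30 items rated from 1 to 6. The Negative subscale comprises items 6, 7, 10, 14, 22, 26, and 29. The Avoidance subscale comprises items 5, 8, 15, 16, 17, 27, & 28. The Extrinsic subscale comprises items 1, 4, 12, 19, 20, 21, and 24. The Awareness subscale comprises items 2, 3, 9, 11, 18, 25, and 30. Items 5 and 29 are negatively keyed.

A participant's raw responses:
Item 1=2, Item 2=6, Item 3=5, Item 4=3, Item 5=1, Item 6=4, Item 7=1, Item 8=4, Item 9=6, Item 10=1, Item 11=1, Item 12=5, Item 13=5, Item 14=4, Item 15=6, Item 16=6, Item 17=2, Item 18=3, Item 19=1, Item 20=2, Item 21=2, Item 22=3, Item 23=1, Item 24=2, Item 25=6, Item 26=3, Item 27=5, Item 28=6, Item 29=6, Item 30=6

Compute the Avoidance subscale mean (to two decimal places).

Avoidance items: 5, 8, 15, 16, 17, 27, 28.
Of these, item 5 is negatively keyed; on a 1–6 scale, reversed = 7 − raw.
  item 5: 7 − 1 = 6
  item 8: 4
  item 15: 6
  item 16: 6
  item 17: 2
  item 27: 5
  item 28: 6
Sum = 6 + 4 + 6 + 6 + 2 + 5 + 6 = 35
Mean = 35 / 7 = 5.00

5.00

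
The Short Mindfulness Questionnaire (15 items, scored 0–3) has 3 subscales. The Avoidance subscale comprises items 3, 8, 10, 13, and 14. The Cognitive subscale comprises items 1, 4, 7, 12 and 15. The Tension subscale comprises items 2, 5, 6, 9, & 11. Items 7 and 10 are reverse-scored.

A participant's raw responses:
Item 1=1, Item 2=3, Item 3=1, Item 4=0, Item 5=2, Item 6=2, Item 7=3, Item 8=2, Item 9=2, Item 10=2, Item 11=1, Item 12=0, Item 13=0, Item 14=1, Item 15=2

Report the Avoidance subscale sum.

5

Avoidance items: 3, 8, 10, 13, 14.
Of these, item 10 is reverse-scored; on a 0–3 scale, reversed = 3 − raw.
  item 3: 1
  item 8: 2
  item 10: 3 − 2 = 1
  item 13: 0
  item 14: 1
Sum = 1 + 2 + 1 + 0 + 1 = 5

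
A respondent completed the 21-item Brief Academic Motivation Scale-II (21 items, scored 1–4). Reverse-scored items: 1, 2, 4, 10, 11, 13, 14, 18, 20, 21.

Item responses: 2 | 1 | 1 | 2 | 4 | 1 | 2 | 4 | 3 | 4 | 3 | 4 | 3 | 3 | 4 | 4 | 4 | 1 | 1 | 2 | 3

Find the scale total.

58

Raw sum = 56. Reverse-scored items: 1, 2, 4, 10, 11, 13, 14, 18, 20, 21; their raw sum = 24.
Each reversal replaces raw with 5 − raw, changing the total by 5 − 2·raw per item.
Total = 56 + 10·5 − 2·24 = 56 + 50 − 48 = 58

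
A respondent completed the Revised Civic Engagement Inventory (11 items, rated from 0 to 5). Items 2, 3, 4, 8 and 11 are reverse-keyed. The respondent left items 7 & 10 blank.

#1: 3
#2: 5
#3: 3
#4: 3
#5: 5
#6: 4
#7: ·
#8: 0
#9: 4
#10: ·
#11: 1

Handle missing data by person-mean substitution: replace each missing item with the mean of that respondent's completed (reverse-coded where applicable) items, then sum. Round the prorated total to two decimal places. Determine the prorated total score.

Reverse-coded (on a 0–5 scale, reversed = 5 − raw):
  item 2: 5 − 5 = 0
  item 3: 5 − 3 = 2
  item 4: 5 − 3 = 2
  item 8: 5 − 0 = 5
  item 11: 5 − 1 = 4
Completed scored items (9 of 11): 3, 0, 2, 2, 5, 4, 5, 4, 4; sum = 29.
Person mean = 29 / 9 ≈ 3.2222
Prorated total = (29 / 9) × 11 = 35.44 (to 2 dp)

35.44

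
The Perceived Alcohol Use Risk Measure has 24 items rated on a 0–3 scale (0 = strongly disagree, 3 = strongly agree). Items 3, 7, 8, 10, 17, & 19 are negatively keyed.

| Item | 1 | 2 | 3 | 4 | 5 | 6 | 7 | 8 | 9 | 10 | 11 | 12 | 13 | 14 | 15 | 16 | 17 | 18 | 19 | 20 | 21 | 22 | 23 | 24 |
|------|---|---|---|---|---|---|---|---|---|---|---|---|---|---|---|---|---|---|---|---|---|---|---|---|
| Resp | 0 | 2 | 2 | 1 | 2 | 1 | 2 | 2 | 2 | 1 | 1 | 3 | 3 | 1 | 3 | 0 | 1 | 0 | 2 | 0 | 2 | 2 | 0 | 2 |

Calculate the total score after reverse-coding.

33

Reversing items 3, 7, 8, 10, 17, and 19 with 3 − raw:
Total = 0 + 2 + (3−2) + 1 + 2 + 1 + (3−2) + (3−2) + 2 + (3−1) + 1 + 3 + 3 + 1 + 3 + 0 + (3−1) + 0 + (3−2) + 0 + 2 + 2 + 0 + 2
      = 0 + 2 + 1 + 1 + 2 + 1 + 1 + 1 + 2 + 2 + 1 + 3 + 3 + 1 + 3 + 0 + 2 + 0 + 1 + 0 + 2 + 2 + 0 + 2 = 33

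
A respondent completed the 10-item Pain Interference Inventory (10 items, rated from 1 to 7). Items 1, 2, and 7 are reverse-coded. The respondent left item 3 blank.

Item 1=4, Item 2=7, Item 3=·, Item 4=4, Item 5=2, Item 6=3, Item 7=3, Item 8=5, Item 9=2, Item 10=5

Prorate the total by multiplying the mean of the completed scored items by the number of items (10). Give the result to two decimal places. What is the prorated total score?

34.44

Reverse-coded (on a 1–7 scale, reversed = 8 − raw):
  item 1: 8 − 4 = 4
  item 2: 8 − 7 = 1
  item 7: 8 − 3 = 5
Completed scored items (9 of 10): 4, 1, 4, 2, 3, 5, 5, 2, 5; sum = 31.
Person mean = 31 / 9 ≈ 3.4444
Prorated total = (31 / 9) × 10 = 34.44 (to 2 dp)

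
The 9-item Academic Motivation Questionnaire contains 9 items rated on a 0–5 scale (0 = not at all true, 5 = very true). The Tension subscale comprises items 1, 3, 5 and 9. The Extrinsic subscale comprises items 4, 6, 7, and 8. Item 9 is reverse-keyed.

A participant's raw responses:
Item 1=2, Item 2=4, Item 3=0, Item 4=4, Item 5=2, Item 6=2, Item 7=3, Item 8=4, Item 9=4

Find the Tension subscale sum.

Tension items: 1, 3, 5, 9.
Of these, item 9 is reverse-keyed; reversed = (0+5) − raw = 5 − raw.
  item 1: 2
  item 3: 0
  item 5: 2
  item 9: 5 − 4 = 1
Sum = 2 + 0 + 2 + 1 = 5

5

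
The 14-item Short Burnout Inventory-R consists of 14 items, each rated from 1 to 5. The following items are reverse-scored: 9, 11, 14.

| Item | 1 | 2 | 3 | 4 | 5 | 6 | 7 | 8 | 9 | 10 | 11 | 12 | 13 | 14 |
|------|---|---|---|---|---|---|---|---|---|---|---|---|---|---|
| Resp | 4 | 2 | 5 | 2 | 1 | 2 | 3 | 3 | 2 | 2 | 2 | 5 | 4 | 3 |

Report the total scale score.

Reversing items 9, 11, and 14 with 6 − raw:
Total = 4 + 2 + 5 + 2 + 1 + 2 + 3 + 3 + (6−2) + 2 + (6−2) + 5 + 4 + (6−3)
      = 4 + 2 + 5 + 2 + 1 + 2 + 3 + 3 + 4 + 2 + 4 + 5 + 4 + 3 = 44

44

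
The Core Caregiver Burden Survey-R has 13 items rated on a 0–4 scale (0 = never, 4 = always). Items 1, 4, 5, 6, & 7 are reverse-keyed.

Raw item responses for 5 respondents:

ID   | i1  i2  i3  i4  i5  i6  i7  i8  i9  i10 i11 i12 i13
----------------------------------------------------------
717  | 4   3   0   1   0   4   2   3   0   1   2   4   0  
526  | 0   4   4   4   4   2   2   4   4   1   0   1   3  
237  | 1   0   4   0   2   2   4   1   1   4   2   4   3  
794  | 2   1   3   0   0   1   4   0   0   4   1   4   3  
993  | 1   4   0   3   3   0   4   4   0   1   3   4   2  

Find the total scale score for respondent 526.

29

Respondent 526 raw: 0, 4, 4, 4, 4, 2, 2, 4, 4, 1, 0, 1, 3.
Reverse-coded (reverse-coded value = 4 − response):
  item 1: 4 − 0 = 4
  item 2: 4
  item 3: 4
  item 4: 4 − 4 = 0
  item 5: 4 − 4 = 0
  item 6: 4 − 2 = 2
  item 7: 4 − 2 = 2
  item 8: 4
  item 9: 4
  item 10: 1
  item 11: 0
  item 12: 1
  item 13: 3
Sum = 4 + 4 + 4 + 0 + 0 + 2 + 2 + 4 + 4 + 1 + 0 + 1 + 3 = 29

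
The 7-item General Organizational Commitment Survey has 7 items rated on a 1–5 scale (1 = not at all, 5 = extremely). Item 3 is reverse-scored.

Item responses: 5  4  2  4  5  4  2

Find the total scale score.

Reversing item 3 with 6 − raw:
Total = 5 + 4 + (6−2) + 4 + 5 + 4 + 2
      = 5 + 4 + 4 + 4 + 5 + 4 + 2 = 28

28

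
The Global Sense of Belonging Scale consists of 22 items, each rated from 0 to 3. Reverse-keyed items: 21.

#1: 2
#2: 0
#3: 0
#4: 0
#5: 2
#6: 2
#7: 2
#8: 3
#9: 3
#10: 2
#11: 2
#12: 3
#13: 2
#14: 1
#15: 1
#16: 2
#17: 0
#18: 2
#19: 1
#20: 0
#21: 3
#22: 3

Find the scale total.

Reversing item 21 with 3 − raw:
Total = 2 + 0 + 0 + 0 + 2 + 2 + 2 + 3 + 3 + 2 + 2 + 3 + 2 + 1 + 1 + 2 + 0 + 2 + 1 + 0 + (3−3) + 3
      = 2 + 0 + 0 + 0 + 2 + 2 + 2 + 3 + 3 + 2 + 2 + 3 + 2 + 1 + 1 + 2 + 0 + 2 + 1 + 0 + 0 + 3 = 33

33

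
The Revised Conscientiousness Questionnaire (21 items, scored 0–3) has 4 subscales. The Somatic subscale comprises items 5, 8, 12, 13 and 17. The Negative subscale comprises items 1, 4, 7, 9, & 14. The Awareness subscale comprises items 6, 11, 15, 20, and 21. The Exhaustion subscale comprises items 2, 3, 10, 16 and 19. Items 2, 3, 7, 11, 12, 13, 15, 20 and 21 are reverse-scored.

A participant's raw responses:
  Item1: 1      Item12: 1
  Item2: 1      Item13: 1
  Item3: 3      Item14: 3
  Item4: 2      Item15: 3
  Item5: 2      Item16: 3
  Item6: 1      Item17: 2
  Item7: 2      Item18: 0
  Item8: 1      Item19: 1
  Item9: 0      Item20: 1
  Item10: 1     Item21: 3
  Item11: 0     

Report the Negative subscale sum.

7

Negative items: 1, 4, 7, 9, 14.
Of these, item 7 is reverse-scored; on a 0–3 scale, reversed = 3 − raw.
  item 1: 1
  item 4: 2
  item 7: 3 − 2 = 1
  item 9: 0
  item 14: 3
Sum = 1 + 2 + 1 + 0 + 3 = 7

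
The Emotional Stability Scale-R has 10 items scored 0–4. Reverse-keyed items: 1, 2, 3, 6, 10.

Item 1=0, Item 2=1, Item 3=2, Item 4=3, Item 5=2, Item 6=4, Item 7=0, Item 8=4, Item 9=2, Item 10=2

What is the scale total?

Raw sum = 20. Reverse-keyed items: 1, 2, 3, 6, 10; their raw sum = 9.
Each reversal replaces raw with 4 − raw, changing the total by 4 − 2·raw per item.
Total = 20 + 5·4 − 2·9 = 20 + 20 − 18 = 22

22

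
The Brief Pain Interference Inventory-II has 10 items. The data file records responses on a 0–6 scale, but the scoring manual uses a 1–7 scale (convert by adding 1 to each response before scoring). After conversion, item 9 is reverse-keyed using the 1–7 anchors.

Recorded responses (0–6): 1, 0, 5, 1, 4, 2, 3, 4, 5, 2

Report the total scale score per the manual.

Convert to 1–7: 2, 1, 6, 2, 5, 3, 4, 5, 6, 3
Reverse-coded (on a 1–7 scale, reversed = 8 − raw):
  item 9: 8 − 6 = 2
Scored: 2, 1, 6, 2, 5, 3, 4, 5, 2, 3
Total = 33

33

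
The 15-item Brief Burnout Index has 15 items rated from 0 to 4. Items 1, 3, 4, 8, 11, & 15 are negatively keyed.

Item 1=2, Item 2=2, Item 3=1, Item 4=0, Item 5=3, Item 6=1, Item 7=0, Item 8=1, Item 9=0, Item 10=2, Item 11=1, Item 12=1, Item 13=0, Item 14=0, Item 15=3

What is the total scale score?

Raw sum = 17. Negatively keyed items: 1, 3, 4, 8, 11, 15; their raw sum = 8.
Each reversal replaces raw with 4 − raw, changing the total by 4 − 2·raw per item.
Total = 17 + 6·4 − 2·8 = 17 + 24 − 16 = 25

25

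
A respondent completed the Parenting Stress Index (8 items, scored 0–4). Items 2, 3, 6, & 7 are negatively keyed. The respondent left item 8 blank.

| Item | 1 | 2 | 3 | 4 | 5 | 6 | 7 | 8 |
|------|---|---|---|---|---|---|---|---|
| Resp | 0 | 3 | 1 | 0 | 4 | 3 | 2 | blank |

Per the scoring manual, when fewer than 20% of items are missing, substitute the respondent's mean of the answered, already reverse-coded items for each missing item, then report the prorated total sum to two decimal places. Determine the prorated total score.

Reverse-coded (reversed = (0+4) − raw = 4 − raw):
  item 2: 4 − 3 = 1
  item 3: 4 − 1 = 3
  item 6: 4 − 3 = 1
  item 7: 4 − 2 = 2
Completed scored items (7 of 8): 0, 1, 3, 0, 4, 1, 2; sum = 11.
Person mean = 11 / 7 ≈ 1.5714
Prorated total = (11 / 7) × 8 = 12.57 (to 2 dp)

12.57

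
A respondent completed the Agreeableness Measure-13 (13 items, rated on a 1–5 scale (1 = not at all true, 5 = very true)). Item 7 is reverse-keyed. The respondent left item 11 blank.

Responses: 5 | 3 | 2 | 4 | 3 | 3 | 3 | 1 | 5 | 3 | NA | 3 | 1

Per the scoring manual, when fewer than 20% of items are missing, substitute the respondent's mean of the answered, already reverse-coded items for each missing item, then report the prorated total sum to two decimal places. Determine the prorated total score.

Reverse-coded (on a 1–5 scale, reversed = 6 − raw):
  item 7: 6 − 3 = 3
Completed scored items (12 of 13): 5, 3, 2, 4, 3, 3, 3, 1, 5, 3, 3, 1; sum = 36.
Person mean = 36 / 12 ≈ 3.0000
Prorated total = (36 / 12) × 13 = 39.00 (to 2 dp)

39.00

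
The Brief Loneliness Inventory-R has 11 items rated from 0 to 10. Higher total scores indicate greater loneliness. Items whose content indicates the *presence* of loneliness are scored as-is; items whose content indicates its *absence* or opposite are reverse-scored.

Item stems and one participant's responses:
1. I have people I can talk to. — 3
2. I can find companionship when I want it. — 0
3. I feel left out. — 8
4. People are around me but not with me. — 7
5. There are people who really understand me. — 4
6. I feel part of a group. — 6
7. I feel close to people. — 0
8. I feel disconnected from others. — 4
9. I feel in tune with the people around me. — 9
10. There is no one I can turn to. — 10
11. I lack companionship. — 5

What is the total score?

Items 1, 2, 5, 6, 7, 9 describe the absence/opposite of loneliness → reverse-score.
on a 0–10 scale, reversed = 10 − raw.
  item 1: 10 − 3 = 7
  item 2: 10 − 0 = 10
  item 3: 8
  item 4: 7
  item 5: 10 − 4 = 6
  item 6: 10 − 6 = 4
  item 7: 10 − 0 = 10
  item 8: 4
  item 9: 10 − 9 = 1
  item 10: 10
  item 11: 5
Total = 7 + 10 + 8 + 7 + 6 + 4 + 10 + 4 + 1 + 10 + 5 = 72

72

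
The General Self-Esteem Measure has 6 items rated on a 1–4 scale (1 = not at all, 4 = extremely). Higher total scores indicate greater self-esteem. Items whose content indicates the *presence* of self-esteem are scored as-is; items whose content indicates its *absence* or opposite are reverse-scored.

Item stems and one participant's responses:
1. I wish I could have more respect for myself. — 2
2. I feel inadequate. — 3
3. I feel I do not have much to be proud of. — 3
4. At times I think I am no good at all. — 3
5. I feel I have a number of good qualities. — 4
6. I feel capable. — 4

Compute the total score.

Items 1, 2, 3, 4 describe the absence/opposite of self-esteem → reverse-score.
reverse-coded value = 5 − response.
  item 1: 5 − 2 = 3
  item 2: 5 − 3 = 2
  item 3: 5 − 3 = 2
  item 4: 5 − 3 = 2
  item 5: 4
  item 6: 4
Total = 3 + 2 + 2 + 2 + 4 + 4 = 17

17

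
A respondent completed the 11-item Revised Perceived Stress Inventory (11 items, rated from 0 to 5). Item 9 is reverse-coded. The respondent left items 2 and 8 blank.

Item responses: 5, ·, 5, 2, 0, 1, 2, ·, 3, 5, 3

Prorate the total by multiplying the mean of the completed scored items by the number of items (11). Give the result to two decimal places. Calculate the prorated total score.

Reverse-coded (reversed = (0+5) − raw = 5 − raw):
  item 9: 5 − 3 = 2
Completed scored items (9 of 11): 5, 5, 2, 0, 1, 2, 2, 5, 3; sum = 25.
Person mean = 25 / 9 ≈ 2.7778
Prorated total = (25 / 9) × 11 = 30.56 (to 2 dp)

30.56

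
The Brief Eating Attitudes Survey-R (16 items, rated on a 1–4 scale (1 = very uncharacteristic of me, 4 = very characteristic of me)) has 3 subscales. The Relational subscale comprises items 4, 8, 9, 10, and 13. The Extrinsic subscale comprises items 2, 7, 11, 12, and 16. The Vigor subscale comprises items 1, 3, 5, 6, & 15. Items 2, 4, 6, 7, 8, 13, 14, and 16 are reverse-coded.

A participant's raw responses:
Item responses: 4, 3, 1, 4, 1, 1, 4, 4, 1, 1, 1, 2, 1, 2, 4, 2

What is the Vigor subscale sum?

14

Vigor items: 1, 3, 5, 6, 15.
Of these, item 6 is reverse-coded; reversed = (1+4) − raw = 5 − raw.
  item 1: 4
  item 3: 1
  item 5: 1
  item 6: 5 − 1 = 4
  item 15: 4
Sum = 4 + 1 + 1 + 4 + 4 = 14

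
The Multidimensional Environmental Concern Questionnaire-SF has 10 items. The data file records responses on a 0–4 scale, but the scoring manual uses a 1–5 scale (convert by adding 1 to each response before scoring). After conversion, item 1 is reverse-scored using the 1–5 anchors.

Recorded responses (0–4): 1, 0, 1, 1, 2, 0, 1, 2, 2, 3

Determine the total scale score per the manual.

Convert to 1–5: 2, 1, 2, 2, 3, 1, 2, 3, 3, 4
Reverse-coded (reverse-coded value = 6 − response):
  item 1: 6 − 2 = 4
Scored: 4, 1, 2, 2, 3, 1, 2, 3, 3, 4
Total = 25

25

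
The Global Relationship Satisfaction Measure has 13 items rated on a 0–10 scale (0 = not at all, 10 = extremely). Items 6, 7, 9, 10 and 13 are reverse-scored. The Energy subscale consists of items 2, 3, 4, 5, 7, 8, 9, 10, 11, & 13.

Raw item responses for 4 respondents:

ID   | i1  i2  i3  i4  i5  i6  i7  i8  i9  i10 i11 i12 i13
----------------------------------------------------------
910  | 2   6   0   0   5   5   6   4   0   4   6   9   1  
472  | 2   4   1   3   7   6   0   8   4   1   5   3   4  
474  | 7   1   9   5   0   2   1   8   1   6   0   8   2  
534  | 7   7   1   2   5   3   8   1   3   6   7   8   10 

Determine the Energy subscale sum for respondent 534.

Respondent 534 raw: 7, 7, 1, 2, 5, 3, 8, 1, 3, 6, 7, 8, 10.
Energy items: 2, 3, 4, 5, 7, 8, 9, 10, 11, 13.
Reverse-coded (on a 0–10 scale, reversed = 10 − raw):
  item 2: 7
  item 3: 1
  item 4: 2
  item 5: 5
  item 7: 10 − 8 = 2
  item 8: 1
  item 9: 10 − 3 = 7
  item 10: 10 − 6 = 4
  item 11: 7
  item 13: 10 − 10 = 0
Sum = 7 + 1 + 2 + 5 + 2 + 1 + 7 + 4 + 7 + 0 = 36

36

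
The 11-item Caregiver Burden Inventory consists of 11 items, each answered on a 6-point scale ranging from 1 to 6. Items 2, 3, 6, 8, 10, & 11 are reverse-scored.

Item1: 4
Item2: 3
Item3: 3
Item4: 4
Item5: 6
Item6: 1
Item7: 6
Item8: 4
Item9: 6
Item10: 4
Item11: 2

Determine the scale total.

51

Apply reverse scoring (on a 1–6 scale, reversed = 7 − raw):
  item 2: 7 − 3 = 4
  item 3: 7 − 3 = 4
  item 6: 7 − 1 = 6
  item 8: 7 − 4 = 3
  item 10: 7 − 4 = 3
  item 11: 7 − 2 = 5
Scored items: 4, 4, 4, 4, 6, 6, 6, 3, 6, 3, 5
Total = 4 + 4 + 4 + 4 + 6 + 6 + 6 + 3 + 6 + 3 + 5 = 51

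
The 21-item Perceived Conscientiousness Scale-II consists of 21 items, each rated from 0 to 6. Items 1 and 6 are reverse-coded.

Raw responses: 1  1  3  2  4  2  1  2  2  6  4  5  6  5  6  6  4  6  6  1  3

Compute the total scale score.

82

Reversing items 1 & 6 with 6 − raw:
Total = (6−1) + 1 + 3 + 2 + 4 + (6−2) + 1 + 2 + 2 + 6 + 4 + 5 + 6 + 5 + 6 + 6 + 4 + 6 + 6 + 1 + 3
      = 5 + 1 + 3 + 2 + 4 + 4 + 1 + 2 + 2 + 6 + 4 + 5 + 6 + 5 + 6 + 6 + 4 + 6 + 6 + 1 + 3 = 82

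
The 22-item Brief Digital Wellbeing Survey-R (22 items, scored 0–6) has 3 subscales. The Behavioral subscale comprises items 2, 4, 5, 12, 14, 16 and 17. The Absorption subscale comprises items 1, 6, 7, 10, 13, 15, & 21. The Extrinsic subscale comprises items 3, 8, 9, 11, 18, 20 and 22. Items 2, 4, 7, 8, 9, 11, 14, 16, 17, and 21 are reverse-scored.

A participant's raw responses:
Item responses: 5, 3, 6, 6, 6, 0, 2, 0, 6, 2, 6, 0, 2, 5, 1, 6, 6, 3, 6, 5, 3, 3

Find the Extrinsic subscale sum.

23

Extrinsic items: 3, 8, 9, 11, 18, 20, 22.
Of these, items 8, 9 and 11 are reverse-scored; on a 0–6 scale, reversed = 6 − raw.
  item 3: 6
  item 8: 6 − 0 = 6
  item 9: 6 − 6 = 0
  item 11: 6 − 6 = 0
  item 18: 3
  item 20: 5
  item 22: 3
Sum = 6 + 6 + 0 + 0 + 3 + 5 + 3 = 23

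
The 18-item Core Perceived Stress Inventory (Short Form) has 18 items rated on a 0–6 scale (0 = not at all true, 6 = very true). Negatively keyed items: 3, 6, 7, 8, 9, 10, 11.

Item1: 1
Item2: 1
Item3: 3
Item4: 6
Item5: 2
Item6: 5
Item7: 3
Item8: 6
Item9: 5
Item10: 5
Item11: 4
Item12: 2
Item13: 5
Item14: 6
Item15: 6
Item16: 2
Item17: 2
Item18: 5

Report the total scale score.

49

Negatively keyed items use 6 − raw:
  item 3: 6 − 3 = 3
  item 6: 6 − 5 = 1
  item 7: 6 − 3 = 3
  item 8: 6 − 6 = 0
  item 9: 6 − 5 = 1
  item 10: 6 − 5 = 1
  item 11: 6 − 4 = 2
Scored responses: 1, 1, 3, 6, 2, 1, 3, 0, 1, 1, 2, 2, 5, 6, 6, 2, 2, 5
Total = 1 + 1 + 3 + 6 + 2 + 1 + 3 + 0 + 1 + 1 + 2 + 2 + 5 + 6 + 6 + 2 + 2 + 5 = 49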